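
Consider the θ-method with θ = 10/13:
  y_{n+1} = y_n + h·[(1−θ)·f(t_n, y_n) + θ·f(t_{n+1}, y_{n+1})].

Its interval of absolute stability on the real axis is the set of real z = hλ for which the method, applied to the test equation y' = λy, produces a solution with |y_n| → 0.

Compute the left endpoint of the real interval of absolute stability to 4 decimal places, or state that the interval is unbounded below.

unbounded; (−∞, 0).

On y'=λy, z=hλ:
  y_{n+1} = y_n + z·[3/13·y_n + 10/13·y_{n+1}] ⇒ (1 − 10/13z)y_{n+1} = (1 + 3/13z)y_n
  Hence R(z) = (1 + 3/13z)/(1 − 10/13z).

Solve |R(x)|<1 on ℝ⁻.
x=-1.04: |R|=0.4222
x=-2: |R|=0.2121
x=-10: |R|=0.1504
x=-100: |R|=0.2833
θ=10/13≥1/2 ⇒ |1+3/13x|<|1−10/13x| ∀x<0 ⇒ unbounded interval.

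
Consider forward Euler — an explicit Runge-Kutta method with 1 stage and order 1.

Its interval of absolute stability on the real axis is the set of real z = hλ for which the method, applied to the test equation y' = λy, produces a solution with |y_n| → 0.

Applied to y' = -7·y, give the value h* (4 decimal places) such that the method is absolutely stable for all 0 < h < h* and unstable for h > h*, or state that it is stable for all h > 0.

On y'=λy, z=hλ:
  order 1, 1-stage ⇒ R(z)=1+z
  (e.g. R(-1.69)=-0.69000, |R|=0.69000)

Boundary: |R(x)|=1, x<0.
x=-1.69: |R|=0.6900
|R(-1.86)|=0.8600 |R(-1.04)|=0.0400 |R(-0.65)|=0.3500
Bisect:
  x_lo=-2.7579 |R|=1.7579  x_hi=-0.2454 |R|=0.7546
  mid=-1.50164 |R|=0.50164 →hi
  mid=-2.12975 |R|=1.12975 →lo
  mid=-1.81570 |R|=0.81570 →hi
  mid=-1.97272 |R|=0.97272 →hi
  mid=-2.05123 |R|=1.05123 →lo
  mid=-2.01198 |R|=1.01198 →lo
  mid=-1.99235 |R|=0.99235 →hi
  mid=-2.00216 |R|=1.00216 →lo
  mid=-1.99726 |R|=0.99726 →hi
  ...
  [-2.00002,-1.99986] ⇒ x*=-2.0000
Stable set (-2.0000, 0).

(-2.0000,0); λ=-7 ⇒ h* = 0.2857.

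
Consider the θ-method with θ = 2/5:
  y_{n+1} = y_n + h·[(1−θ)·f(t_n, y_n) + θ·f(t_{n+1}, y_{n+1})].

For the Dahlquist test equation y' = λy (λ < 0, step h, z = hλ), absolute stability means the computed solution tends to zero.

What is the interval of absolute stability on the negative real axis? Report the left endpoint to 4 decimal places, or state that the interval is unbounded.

On y'=λy, z=hλ:
  y_{n+1} = y_n + z·[3/5·y_n + 2/5·y_{n+1}] ⇒ (1 − 2/5z)y_{n+1} = (1 + 3/5z)y_n
  ⇒ R(z) = (1 + 3/5z)/(1 − 2/5z).

Boundary: |R(x)|=1, x<0.
x=-1.63: |R|=0.0133
R=−1: 1+3/5x = −1+2/5x ⇒ -1/5x=2 ⇒ x=2/(-1/5)=-10.0000
Confirm numerically:
  x=-6.399: |R|=0.79767 <1
  x=-5.121: |R|=0.67990 <1
  x=-5.111: |R|=0.67882 <1
  x=-10.224: |R|=1.00880 >1
  x=-10.098: |R|=1.00389 >1
Interval (-10.0000, 0).

(-10.0000, 0).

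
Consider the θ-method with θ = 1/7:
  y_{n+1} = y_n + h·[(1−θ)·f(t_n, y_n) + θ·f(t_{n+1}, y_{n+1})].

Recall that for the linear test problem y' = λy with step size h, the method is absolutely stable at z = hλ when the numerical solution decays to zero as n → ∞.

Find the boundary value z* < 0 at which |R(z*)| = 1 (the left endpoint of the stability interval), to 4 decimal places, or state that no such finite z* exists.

z* = -2.8000.

Set f=λy, z=hλ:
  y_{n+1} = y_n + z·[6/7·y_n + 1/7·y_{n+1}] ⇒ (1 − 1/7z)y_{n+1} = (1 + 6/7z)y_n
  R(z) = (1 + 6/7z)/(1 − 1/7z).

Need |R(x)|<1, x<0.
x=-0.53: |R|=0.5073
R=−1: 1+6/7x = −1+1/7x ⇒ -5/7x=2 ⇒ x=2/(-5/7)=-2.8000
Confirm numerically:
  x=-2.617: |R|=0.90486 <1
  x=-1.611: |R|=0.30960 <1
  x=-1.502: |R|=0.23665 <1
  x=-1.484: |R|=0.22442 <1
  x=-3.300: |R|=1.24272 >1
  x=-2.856: |R|=1.02841 >1
  x=-2.850: |R|=1.02538 >1
Interval (-2.8000, 0).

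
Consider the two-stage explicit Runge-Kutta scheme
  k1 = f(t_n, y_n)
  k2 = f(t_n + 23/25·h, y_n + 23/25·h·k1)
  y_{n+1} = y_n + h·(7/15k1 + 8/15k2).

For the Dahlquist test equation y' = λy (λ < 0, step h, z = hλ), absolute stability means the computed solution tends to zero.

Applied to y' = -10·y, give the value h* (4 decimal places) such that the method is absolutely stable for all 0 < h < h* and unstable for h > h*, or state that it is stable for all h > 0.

(-2.0380,0); λ=-10 ⇒ h* = (375/184)/10 = 0.2038.

On y'=λy, z=hλ:
  k1=λy_n ⇒ h·k1=z·y_n;  k2=λ(1+23/25z)y_n ⇒ h·k2=z(1+23/25z)y_n
  y_{n+1}/y_n = 1 + 7/15z + 8/15z(1+23/25z) = 1 + z + 184/375z²
  so R(z) = 1 + z + 184/375z².

Solve |R(x)|<1 on ℝ⁻.
x=-1.06: |R|=0.4913
R=1: x+184/375x²=0 ⇒ x=−375/184=-2.0380; min R=1−1/(4·184/375)=0.4905>−1
Confirm numerically:
  x=-1.836: |R|=0.81799 <1
  x=-1.826: |R|=0.81002 <1
  x=-1.190: |R|=0.50483 <1
  x=-0.865: |R|=0.50213 <1
  x=-2.611: |R|=1.73403 >1
  x=-2.368: |R|=1.38338 >1
Interval (-2.0380, 0).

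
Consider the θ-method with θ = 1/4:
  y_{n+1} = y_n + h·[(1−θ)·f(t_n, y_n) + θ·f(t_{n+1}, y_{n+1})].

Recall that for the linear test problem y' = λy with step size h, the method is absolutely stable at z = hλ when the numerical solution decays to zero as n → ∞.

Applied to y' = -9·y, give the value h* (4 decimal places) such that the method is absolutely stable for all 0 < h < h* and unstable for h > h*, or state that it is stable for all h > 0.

(-4.0000,0); λ=-9 ⇒ h* = (4)/9 = 0.4444.

On y'=λy, z=hλ:
  y_{n+1} = y_n + z·[3/4·y_n + 1/4·y_{n+1}] ⇒ (1 − 1/4z)y_{n+1} = (1 + 3/4z)y_n
  Hence R(z) = (1 + 3/4z)/(1 − 1/4z).

Solve |R(x)|<1 on ℝ⁻.
x=-1.28: |R|=0.0303
R=−1: 1+3/4x = −1+1/4x ⇒ -1/2x=2 ⇒ x=2/(-1/2)=-4.0000
Confirm numerically:
  x=-3.022: |R|=0.72145 <1
  x=-2.486: |R|=0.53315 <1
  x=-2.277: |R|=0.45101 <1
  x=-1.731: |R|=0.20817 <1
  x=-4.499: |R|=1.11743 >1
  x=-4.448: |R|=1.10606 >1
So |R|<1 on (-4.0000, 0).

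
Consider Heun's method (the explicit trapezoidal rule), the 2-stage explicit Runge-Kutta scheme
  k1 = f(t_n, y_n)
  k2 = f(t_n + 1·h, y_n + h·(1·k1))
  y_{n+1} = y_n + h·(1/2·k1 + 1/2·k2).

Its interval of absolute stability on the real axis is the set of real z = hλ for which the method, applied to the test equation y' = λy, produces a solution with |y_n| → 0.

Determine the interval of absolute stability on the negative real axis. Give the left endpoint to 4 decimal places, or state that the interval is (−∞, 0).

(-2.0000, 0).

Test eqn y'=λy, z=hλ:
  order 2, 2-stage ⇒ R(z)=1+z+z^2/2
  (e.g. R(-1.21)=0.52205, |R|=0.52205)

Find x<0 with |R(x)|<1.
x=-1.21: |R|=0.5221
|R(-2.22)|=1.2442 |R(-1.89)|=0.8960 |R(-0.68)|=0.5512
Bisect:
  x_lo=-2.6217 |R|=1.8150  x_hi=-0.2320 |R|=0.7949
  mid=-1.42688 |R|=0.59111 →hi
  mid=-2.02430 |R|=1.02460 →lo
  mid=-1.72559 |R|=0.76324 →hi
  mid=-1.87495 |R|=0.88277 →hi
  mid=-1.94963 |R|=0.95089 →hi
  mid=-1.98696 |R|=0.98705 →hi
  mid=-2.00563 |R|=1.00565 →lo
  ...
  [-2.00009,-1.99995] ⇒ x*=-2.0000
Stable set (-2.0000, 0).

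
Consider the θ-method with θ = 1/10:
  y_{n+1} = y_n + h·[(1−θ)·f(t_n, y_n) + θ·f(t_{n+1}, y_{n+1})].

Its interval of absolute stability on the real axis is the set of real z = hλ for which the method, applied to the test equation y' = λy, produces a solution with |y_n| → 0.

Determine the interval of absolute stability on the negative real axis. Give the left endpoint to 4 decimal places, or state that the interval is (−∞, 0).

z∈(-2.5000,0).

Test eqn y'=λy, z=hλ:
  y_{n+1} = y_n + z·[9/10·y_n + 1/10·y_{n+1}] ⇒ (1 − 1/10z)y_{n+1} = (1 + 9/10z)y_n
  Hence R(z) = (1 + 9/10z)/(1 − 1/10z).

Need |R(x)|<1, x<0.
x=-1.27: |R|=0.1269
R=−1: 1+9/10x = −1+1/10x ⇒ -4/5x=2 ⇒ x=2/(-4/5)=-2.5000
Confirm numerically:
  x=-1.929: |R|=0.61707 <1
  x=-1.900: |R|=0.59664 <1
  x=-1.809: |R|=0.53188 <1
  x=-1.295: |R|=0.14653 <1
  x=-3.013: |R|=1.31538 >1
  x=-2.646: |R|=1.09236 >1
  x=-2.552: |R|=1.03314 >1
Stable set (-2.5000, 0).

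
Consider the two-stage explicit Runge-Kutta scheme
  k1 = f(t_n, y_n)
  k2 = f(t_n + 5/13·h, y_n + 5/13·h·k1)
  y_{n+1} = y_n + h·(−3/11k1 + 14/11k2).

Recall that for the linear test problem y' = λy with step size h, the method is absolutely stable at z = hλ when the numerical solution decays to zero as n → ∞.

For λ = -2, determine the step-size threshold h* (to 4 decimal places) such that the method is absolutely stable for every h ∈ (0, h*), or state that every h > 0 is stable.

(-2.0429,0); λ=-2 ⇒ h* = (143/70)/2 = 1.0214.

Test eqn y'=λy, z=hλ:
  k1=λy_n ⇒ h·k1=z·y_n;  k2=λ(1+5/13z)y_n ⇒ h·k2=z(1+5/13z)y_n
  y_{n+1}/y_n = 1 − 3/11z + 14/11z(1+5/13z) = 1 + z + 70/143z²
  R(z) = 1 + z + 70/143z².

Find x<0 with |R(x)|<1.
x=-0.36: |R|=0.7034
R=1: x+70/143x²=0 ⇒ x=−143/70=-2.0429; min R=1−1/(4·70/143)=0.4893>−1
Confirm numerically:
  x=-1.956: |R|=0.91684 <1
  x=-1.673: |R|=0.69711 <1
  x=-1.394: |R|=0.55723 <1
  x=-2.550: |R|=1.63304 >1
  x=-2.225: |R|=1.19838 >1
  x=-2.148: |R|=1.11055 >1
So |R|<1 on (-2.0429, 0).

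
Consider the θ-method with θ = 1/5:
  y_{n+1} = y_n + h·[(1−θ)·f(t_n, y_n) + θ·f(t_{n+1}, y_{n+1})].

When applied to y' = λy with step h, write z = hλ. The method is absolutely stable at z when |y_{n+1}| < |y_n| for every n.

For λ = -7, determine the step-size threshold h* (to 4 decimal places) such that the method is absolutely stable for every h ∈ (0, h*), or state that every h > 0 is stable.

Set f=λy, z=hλ:
  y_{n+1} = y_n + z·[4/5·y_n + 1/5·y_{n+1}] ⇒ (1 − 1/5z)y_{n+1} = (1 + 4/5z)y_n
  ⇒ R(z) = (1 + 4/5z)/(1 − 1/5z).

Boundary: |R(x)|=1, x<0.
x=-0.39: |R|=0.6382
R=−1: 1+4/5x = −1+1/5x ⇒ -3/5x=2 ⇒ x=2/(-3/5)=-3.3333
Confirm numerically:
  x=-3.123: |R|=0.92232 <1
  x=-2.736: |R|=0.76836 <1
  x=-2.324: |R|=0.58656 <1
  x=-1.515: |R|=0.16270 <1
  x=-3.872: |R|=1.18215 >1
  x=-3.674: |R|=1.11782 >1
So |R|<1 on (-3.3333, 0).

(-3.3333,0); λ=-7 ⇒ h* = (10/3)/7 = 0.4762.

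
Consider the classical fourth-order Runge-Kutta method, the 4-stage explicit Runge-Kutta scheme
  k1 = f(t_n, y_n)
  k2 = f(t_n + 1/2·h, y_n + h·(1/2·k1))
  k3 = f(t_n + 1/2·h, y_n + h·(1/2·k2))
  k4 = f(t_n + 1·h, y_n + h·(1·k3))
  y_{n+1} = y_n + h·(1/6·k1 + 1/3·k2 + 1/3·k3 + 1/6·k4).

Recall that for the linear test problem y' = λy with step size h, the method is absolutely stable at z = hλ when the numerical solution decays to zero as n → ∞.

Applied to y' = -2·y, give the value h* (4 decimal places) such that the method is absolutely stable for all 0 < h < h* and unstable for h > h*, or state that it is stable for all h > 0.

Set f=λy, z=hλ:
  order 4, 4-stage ⇒ R(z)=1+z+z^2/2+z^3/6+z^4/24
  (e.g. R(-1.75)=0.27881, |R|=0.27881)

Find x<0 with |R(x)|<1.
x=-1.75: |R|=0.2788
|R(-2.88)|=1.1524 |R(-2.72)|=0.9059 |R(-1.94)|=0.3151
Bisect:
  x_lo=-3.4398 |R|=2.5263  x_hi=-0.3133 |R|=0.7311
  mid=-1.87656 |R|=0.29950 →hi
  mid=-2.65818 |R|=0.82467 →hi
  mid=-3.04899 |R|=1.47603 →lo
  mid=-2.85359 |R|=1.10794 →lo
  mid=-2.75588 |R|=0.95656 →hi
  mid=-2.80474 |R|=1.02971 →lo
  mid=-2.78031 |R|=0.99251 →hi
  mid=-2.79252 |R|=1.01095 →lo
  mid=-2.78642 |R|=1.00169 →lo
  ...
  [-2.78546,-2.78527] ⇒ x*=-2.7853
Interval (-2.7853, 0).

(-2.7853,0); λ=-2 ⇒ h* = 1.3926.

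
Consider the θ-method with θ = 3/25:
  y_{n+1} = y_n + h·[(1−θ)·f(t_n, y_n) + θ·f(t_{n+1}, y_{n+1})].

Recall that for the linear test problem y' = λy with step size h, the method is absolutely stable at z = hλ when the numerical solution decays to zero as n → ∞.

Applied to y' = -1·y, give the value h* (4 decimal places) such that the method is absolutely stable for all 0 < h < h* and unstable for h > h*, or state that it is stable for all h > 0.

(-2.6316,0); λ=-1 ⇒ h* = (50/19)/1 = 2.6316.

Set f=λy, z=hλ:
  y_{n+1} = y_n + z·[22/25·y_n + 3/25·y_{n+1}] ⇒ (1 − 3/25z)y_{n+1} = (1 + 22/25z)y_n
  ⇒ R(z) = (1 + 22/25z)/(1 − 3/25z).

Boundary: |R(x)|=1, x<0.
x=-1.18: |R|=0.0336
R=−1: 1+22/25x = −1+3/25x ⇒ -19/25x=2 ⇒ x=2/(-19/25)=-2.6316
Confirm numerically:
  x=-2.594: |R|=0.97822 <1
  x=-1.493: |R|=0.26616 <1
  x=-1.384: |R|=0.18688 <1
  x=-1.079: |R|=0.04469 <1
  x=-3.177: |R|=1.30011 >1
  x=-2.866: |R|=1.13257 >1
Interval (-2.6316, 0).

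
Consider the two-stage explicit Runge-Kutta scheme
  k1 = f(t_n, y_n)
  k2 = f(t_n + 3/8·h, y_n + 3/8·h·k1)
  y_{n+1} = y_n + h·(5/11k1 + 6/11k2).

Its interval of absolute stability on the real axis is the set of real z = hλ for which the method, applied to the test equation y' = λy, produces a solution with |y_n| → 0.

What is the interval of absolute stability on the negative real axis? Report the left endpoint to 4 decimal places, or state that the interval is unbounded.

(-4.8889, 0).

Test eqn y'=λy, z=hλ:
  k1=λy_n ⇒ h·k1=z·y_n;  k2=λ(1+3/8z)y_n ⇒ h·k2=z(1+3/8z)y_n
  y_{n+1}/y_n = 1 + 5/11z + 6/11z(1+3/8z) = 1 + z + 9/44z²
  ⇒ R(z) = 1 + z + 9/44z².

Find x<0 with |R(x)|<1.
x=-0.95: |R|=0.2346
R=1: x+9/44x²=0 ⇒ x=−44/9=-4.8889; min R=1−1/(4·9/44)=-0.2222>−1
Confirm numerically:
  x=-4.421: |R|=0.57689 <1
  x=-2.634: |R|=0.21487 <1
  x=-1.963: |R|=0.17481 <1
  x=-5.300: |R|=1.44568 >1
  x=-5.283: |R|=1.42588 >1
  x=-4.911: |R|=1.02221 >1
So |R|<1 on (-4.8889, 0).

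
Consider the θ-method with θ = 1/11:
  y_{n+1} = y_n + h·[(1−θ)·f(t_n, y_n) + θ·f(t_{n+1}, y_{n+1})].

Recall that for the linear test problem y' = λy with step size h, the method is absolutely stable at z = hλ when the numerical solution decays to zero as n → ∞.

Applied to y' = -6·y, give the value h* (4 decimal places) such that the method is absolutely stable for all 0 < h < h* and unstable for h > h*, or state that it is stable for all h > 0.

(-2.4444,0); λ=-6 ⇒ h* = (22/9)/6 = 0.4074.

With y'=λy (z=hλ):
  y_{n+1} = y_n + z·[10/11·y_n + 1/11·y_{n+1}] ⇒ (1 − 1/11z)y_{n+1} = (1 + 10/11z)y_n
  ⇒ R(z) = (1 + 10/11z)/(1 − 1/11z).

Solve |R(x)|<1 on ℝ⁻.
x=-1.48: |R|=0.3045
R=−1: 1+10/11x = −1+1/11x ⇒ -9/11x=2 ⇒ x=2/(-9/11)=-2.4444
Confirm numerically:
  x=-2.255: |R|=0.87137 <1
  x=-2.235: |R|=0.85757 <1
  x=-1.666: |R|=0.44687 <1
  x=-1.541: |R|=0.35165 <1
  x=-2.635: |R|=1.12578 >1
  x=-2.569: |R|=1.08261 >1
Stable set (-2.4444, 0).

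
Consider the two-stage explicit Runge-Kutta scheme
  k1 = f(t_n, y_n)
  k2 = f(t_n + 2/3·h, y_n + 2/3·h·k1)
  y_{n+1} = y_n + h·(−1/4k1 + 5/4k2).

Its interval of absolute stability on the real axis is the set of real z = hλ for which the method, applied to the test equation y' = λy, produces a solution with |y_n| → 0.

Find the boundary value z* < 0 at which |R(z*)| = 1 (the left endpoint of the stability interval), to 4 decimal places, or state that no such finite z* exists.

left endpoint -1.2000.

With y'=λy (z=hλ):
  k1=λy_n ⇒ h·k1=z·y_n;  k2=λ(1+2/3z)y_n ⇒ h·k2=z(1+2/3z)y_n
  y_{n+1}/y_n = 1 − 1/4z + 5/4z(1+2/3z) = 1 + z + 5/6z²
  R(z) = 1 + z + 5/6z².

Need |R(x)|<1, x<0.
x=-1.03: |R|=0.8541
R=1: x+5/6x²=0 ⇒ x=−6/5=-1.2000; min R=1−1/(4·5/6)=0.7000>−1
Confirm numerically:
  x=-1.178: |R|=0.97840 <1
  x=-0.975: |R|=0.81719 <1
  x=-0.886: |R|=0.76816 <1
  x=-1.519: |R|=1.40380 >1
  x=-1.474: |R|=1.33656 >1
So |R|<1 on (-1.2000, 0).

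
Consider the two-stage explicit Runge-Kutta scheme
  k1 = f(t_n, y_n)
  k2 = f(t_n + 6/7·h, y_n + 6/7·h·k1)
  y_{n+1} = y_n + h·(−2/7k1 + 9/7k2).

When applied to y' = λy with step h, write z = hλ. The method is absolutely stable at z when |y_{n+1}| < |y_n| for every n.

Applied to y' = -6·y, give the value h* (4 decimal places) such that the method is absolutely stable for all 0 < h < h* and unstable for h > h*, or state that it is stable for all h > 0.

(-0.9074,0); λ=-6 ⇒ h* = (49/54)/6 = 0.1512.

With y'=λy (z=hλ):
  k1=λy_n ⇒ h·k1=z·y_n;  k2=λ(1+6/7z)y_n ⇒ h·k2=z(1+6/7z)y_n
  y_{n+1}/y_n = 1 − 2/7z + 9/7z(1+6/7z) = 1 + z + 54/49z²
  so R(z) = 1 + z + 54/49z².

Solve |R(x)|<1 on ℝ⁻.
x=-0.48: |R|=0.7739
R=1: x+54/49x²=0 ⇒ x=−49/54=-0.9074; min R=1−1/(4·54/49)=0.7731>−1
Confirm numerically:
  x=-0.874: |R|=0.96782 <1
  x=-0.684: |R|=0.83160 <1
  x=-0.636: |R|=0.80977 <1
  x=-1.176: |R|=1.34810 >1
  x=-1.137: |R|=1.28768 >1
So |R|<1 on (-0.9074, 0).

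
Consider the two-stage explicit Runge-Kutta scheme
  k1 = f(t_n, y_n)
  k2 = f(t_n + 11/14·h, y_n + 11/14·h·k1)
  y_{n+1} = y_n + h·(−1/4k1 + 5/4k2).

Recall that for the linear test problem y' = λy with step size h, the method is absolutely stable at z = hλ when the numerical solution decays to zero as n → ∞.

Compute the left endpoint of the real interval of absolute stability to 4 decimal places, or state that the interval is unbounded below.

With y'=λy (z=hλ):
  k1=λy_n ⇒ h·k1=z·y_n;  k2=λ(1+11/14z)y_n ⇒ h·k2=z(1+11/14z)y_n
  y_{n+1}/y_n = 1 − 1/4z + 5/4z(1+11/14z) = 1 + z + 55/56z²
  ⇒ R(z) = 1 + z + 55/56z².

Need |R(x)|<1, x<0.
x=-0.44: |R|=0.7501
R=1: x+55/56x²=0 ⇒ x=−56/55=-1.0182; min R=1−1/(4·55/56)=0.7455>−1
Confirm numerically:
  x=-0.948: |R|=0.93466 <1
  x=-0.679: |R|=0.77381 <1
  x=-0.553: |R|=0.74735 <1
  x=-0.447: |R|=0.74924 <1
  x=-1.416: |R|=1.55325 >1
  x=-1.135: |R|=1.13022 >1
Stable set (-1.0182, 0).

z* = -1.0182.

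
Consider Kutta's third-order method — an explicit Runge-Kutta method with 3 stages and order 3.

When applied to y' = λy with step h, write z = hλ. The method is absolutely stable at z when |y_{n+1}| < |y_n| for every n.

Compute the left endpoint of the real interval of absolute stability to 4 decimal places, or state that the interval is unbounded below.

Set f=λy, z=hλ:
  order 3, 3-stage ⇒ R(z)=1+z+z^2/2+z^3/6
  (e.g. R(-1.03)=0.31833, |R|=0.31833)

Solve |R(x)|<1 on ℝ⁻.
x=-1.03: |R|=0.3183
|R(-2.61)|=1.1672 |R(-2.37)|=0.7802 |R(-1.68)|=0.0591
Bisect:
  x_lo=-2.9685 |R|=1.9223  x_hi=-0.1544 |R|=0.8569
  mid=-1.56148 |R|=0.02309 →hi
  mid=-2.26501 |R|=0.63656 →hi
  mid=-2.61678 |R|=1.17942 →lo
  mid=-2.44089 |R|=0.88571 →hi
  mid=-2.52884 |R|=1.02665 →lo
  mid=-2.48487 |R|=0.95474 →hi
  mid=-2.50685 |R|=0.99033 →hi
  mid=-2.51784 |R|=1.00840 →lo
  ...
  [-2.51286,-2.51269] ⇒ x*=-2.5127
Stable set (-2.5127, 0).

z* = -2.5127.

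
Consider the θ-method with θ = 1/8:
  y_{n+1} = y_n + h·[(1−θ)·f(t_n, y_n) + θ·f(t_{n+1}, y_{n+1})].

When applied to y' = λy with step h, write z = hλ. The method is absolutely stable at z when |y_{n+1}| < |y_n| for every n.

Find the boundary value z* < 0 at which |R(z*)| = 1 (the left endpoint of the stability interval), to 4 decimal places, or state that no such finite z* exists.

z* = -2.6667.

Test eqn y'=λy, z=hλ:
  y_{n+1} = y_n + z·[7/8·y_n + 1/8·y_{n+1}] ⇒ (1 − 1/8z)y_{n+1} = (1 + 7/8z)y_n
  so R(z) = (1 + 7/8z)/(1 − 1/8z).

Need |R(x)|<1, x<0.
x=-1.2: |R|=0.0435
R=−1: 1+7/8x = −1+1/8x ⇒ -3/4x=2 ⇒ x=2/(-3/4)=-2.6667
Confirm numerically:
  x=-2.249: |R|=0.75549 <1
  x=-2.003: |R|=0.60192 <1
  x=-1.637: |R|=0.35893 <1
  x=-3.163: |R|=1.26677 >1
  x=-3.090: |R|=1.22904 >1
Interval (-2.6667, 0).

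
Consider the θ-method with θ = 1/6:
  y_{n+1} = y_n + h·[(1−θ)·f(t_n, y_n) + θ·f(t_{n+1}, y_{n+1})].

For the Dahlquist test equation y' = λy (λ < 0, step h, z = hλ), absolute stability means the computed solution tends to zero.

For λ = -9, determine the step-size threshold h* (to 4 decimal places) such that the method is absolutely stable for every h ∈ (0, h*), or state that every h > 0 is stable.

Test eqn y'=λy, z=hλ:
  y_{n+1} = y_n + z·[5/6·y_n + 1/6·y_{n+1}] ⇒ (1 − 1/6z)y_{n+1} = (1 + 5/6z)y_n
  so R(z) = (1 + 5/6z)/(1 − 1/6z).

Need |R(x)|<1, x<0.
x=-1.14: |R|=0.0420
R=−1: 1+5/6x = −1+1/6x ⇒ -2/3x=2 ⇒ x=2/(-2/3)=-3.0000
Confirm numerically:
  x=-2.407: |R|=0.71785 <1
  x=-1.850: |R|=0.41401 <1
  x=-1.531: |R|=0.21976 <1
  x=-3.559: |R|=1.23392 >1
  x=-3.502: |R|=1.21132 >1
  x=-3.407: |R|=1.17306 >1
Stable set (-3.0000, 0).

(-3.0000,0); λ=-9 ⇒ h* = (3)/9 = 0.3333.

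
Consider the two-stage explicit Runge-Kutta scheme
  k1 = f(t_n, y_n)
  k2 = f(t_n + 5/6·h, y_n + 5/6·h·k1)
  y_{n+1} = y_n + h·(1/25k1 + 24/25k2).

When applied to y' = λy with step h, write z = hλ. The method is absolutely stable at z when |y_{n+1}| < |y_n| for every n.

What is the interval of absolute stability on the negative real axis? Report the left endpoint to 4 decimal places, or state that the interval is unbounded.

(-1.2500, 0).

Set f=λy, z=hλ:
  k1=λy_n ⇒ h·k1=z·y_n;  k2=λ(1+5/6z)y_n ⇒ h·k2=z(1+5/6z)y_n
  y_{n+1}/y_n = 1 + 1/25z + 24/25z(1+5/6z) = 1 + z + 4/5z²
  R(z) = 1 + z + 4/5z².

Boundary: |R(x)|=1, x<0.
x=-1.44: |R|=1.2189
R=1: x+4/5x²=0 ⇒ x=−5/4=-1.2500; min R=1−1/(4·4/5)=0.6875>−1
Confirm numerically:
  x=-1.129: |R|=0.89071 <1
  x=-1.031: |R|=0.81937 <1
  x=-0.842: |R|=0.72517 <1
  x=-0.837: |R|=0.72346 <1
  x=-1.797: |R|=1.78637 >1
  x=-1.406: |R|=1.17547 >1
  x=-1.355: |R|=1.11382 >1
So |R|<1 on (-1.2500, 0).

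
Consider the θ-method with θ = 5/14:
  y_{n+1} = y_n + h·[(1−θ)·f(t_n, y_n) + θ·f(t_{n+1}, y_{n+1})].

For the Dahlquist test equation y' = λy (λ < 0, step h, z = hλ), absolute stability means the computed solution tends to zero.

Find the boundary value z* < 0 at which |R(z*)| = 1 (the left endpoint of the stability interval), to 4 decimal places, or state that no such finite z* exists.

With y'=λy (z=hλ):
  y_{n+1} = y_n + z·[9/14·y_n + 5/14·y_{n+1}] ⇒ (1 − 5/14z)y_{n+1} = (1 + 9/14z)y_n
  so R(z) = (1 + 9/14z)/(1 − 5/14z).

Find x<0 with |R(x)|<1.
x=-1.54: |R|=0.0065
R=−1: 1+9/14x = −1+5/14x ⇒ -2/7x=2 ⇒ x=2/(-2/7)=-7.0000
Confirm numerically:
  x=-6.555: |R|=0.96195 <1
  x=-4.665: |R|=0.74977 <1
  x=-4.297: |R|=0.69531 <1
  x=-7.396: |R|=1.03107 >1
  x=-7.352: |R|=1.02774 >1
  x=-7.175: |R|=1.01404 >1
Stable set (-7.0000, 0).

z* = -7.0000.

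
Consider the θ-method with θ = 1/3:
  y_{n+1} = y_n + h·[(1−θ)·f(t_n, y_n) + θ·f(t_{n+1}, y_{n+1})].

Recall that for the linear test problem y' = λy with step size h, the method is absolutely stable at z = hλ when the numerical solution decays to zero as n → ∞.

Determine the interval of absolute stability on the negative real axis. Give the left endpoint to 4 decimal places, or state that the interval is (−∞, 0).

Set f=λy, z=hλ:
  y_{n+1} = y_n + z·[2/3·y_n + 1/3·y_{n+1}] ⇒ (1 − 1/3z)y_{n+1} = (1 + 2/3z)y_n
  ⇒ R(z) = (1 + 2/3z)/(1 − 1/3z).

Find x<0 with |R(x)|<1.
x=-0.33: |R|=0.7027
R=−1: 1+2/3x = −1+1/3x ⇒ -1/3x=2 ⇒ x=2/(-1/3)=-6.0000
Confirm numerically:
  x=-5.775: |R|=0.97436 <1
  x=-5.716: |R|=0.96742 <1
  x=-4.137: |R|=0.73897 <1
  x=-3.260: |R|=0.56230 <1
  x=-6.509: |R|=1.05353 >1
  x=-6.195: |R|=1.02121 >1
  x=-6.175: |R|=1.01907 >1
Interval (-6.0000, 0).

z∈(-6.0000,0).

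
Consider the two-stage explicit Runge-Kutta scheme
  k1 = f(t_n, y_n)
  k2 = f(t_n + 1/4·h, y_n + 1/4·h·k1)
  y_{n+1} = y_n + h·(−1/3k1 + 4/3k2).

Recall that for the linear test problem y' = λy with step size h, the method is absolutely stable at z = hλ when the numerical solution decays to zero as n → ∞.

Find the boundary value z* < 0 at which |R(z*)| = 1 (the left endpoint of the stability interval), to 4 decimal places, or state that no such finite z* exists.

Test eqn y'=λy, z=hλ:
  k1=λy_n ⇒ h·k1=z·y_n;  k2=λ(1+1/4z)y_n ⇒ h·k2=z(1+1/4z)y_n
  y_{n+1}/y_n = 1 − 1/3z + 4/3z(1+1/4z) = 1 + z + 1/3z²
  Hence R(z) = 1 + z + 1/3z².

Need |R(x)|<1, x<0.
x=-1.15: |R|=0.2908
R=1: x+1/3x²=0 ⇒ x=−3=-3.0000; min R=1−1/(4·1/3)=0.2500>−1
Confirm numerically:
  x=-1.999: |R|=0.33300 <1
  x=-1.906: |R|=0.30495 <1
  x=-1.891: |R|=0.30096 <1
  x=-1.337: |R|=0.25886 <1
  x=-3.558: |R|=1.66179 >1
  x=-3.473: |R|=1.54758 >1
  x=-3.428: |R|=1.48906 >1
Stable set (-3.0000, 0).

z* = -3.0000.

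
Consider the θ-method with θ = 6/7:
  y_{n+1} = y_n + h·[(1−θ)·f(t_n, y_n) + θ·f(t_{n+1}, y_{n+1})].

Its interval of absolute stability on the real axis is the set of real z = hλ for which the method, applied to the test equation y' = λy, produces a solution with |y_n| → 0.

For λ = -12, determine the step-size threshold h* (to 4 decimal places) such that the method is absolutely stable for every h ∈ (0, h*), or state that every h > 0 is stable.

Set f=λy, z=hλ:
  y_{n+1} = y_n + z·[1/7·y_n + 6/7·y_{n+1}] ⇒ (1 − 6/7z)y_{n+1} = (1 + 1/7z)y_n
  ⇒ R(z) = (1 + 1/7z)/(1 − 6/7z).

Solve |R(x)|<1 on ℝ⁻.
x=-1.63: |R|=0.3200
x=-2: |R|=0.2632
x=-10: |R|=0.0448
x=-100: |R|=0.1532
θ=6/7≥1/2 ⇒ |1+1/7x|<|1−6/7x| ∀x<0 ⇒ interval (−∞,0).

interval (−∞, 0). Any h>0 works for λ=-12.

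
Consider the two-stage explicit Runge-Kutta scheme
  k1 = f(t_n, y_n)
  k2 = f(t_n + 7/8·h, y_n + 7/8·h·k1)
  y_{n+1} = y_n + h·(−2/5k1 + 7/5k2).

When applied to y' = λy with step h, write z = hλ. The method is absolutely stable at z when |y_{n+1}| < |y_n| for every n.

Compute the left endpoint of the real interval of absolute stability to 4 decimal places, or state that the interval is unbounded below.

Set f=λy, z=hλ:
  k1=λy_n ⇒ h·k1=z·y_n;  k2=λ(1+7/8z)y_n ⇒ h·k2=z(1+7/8z)y_n
  y_{n+1}/y_n = 1 − 2/5z + 7/5z(1+7/8z) = 1 + z + 49/40z²
  ⇒ R(z) = 1 + z + 49/40z².

Find x<0 with |R(x)|<1.
x=-1.01: |R|=1.2396
R=1: x+49/40x²=0 ⇒ x=−40/49=-0.8163; min R=1−1/(4·49/40)=0.7959>−1
Confirm numerically:
  x=-0.786: |R|=0.97080 <1
  x=-0.626: |R|=0.85405 <1
  x=-0.357: |R|=0.79913 <1
  x=-1.373: |R|=1.93628 >1
  x=-1.330: |R|=1.83690 >1
So |R|<1 on (-0.8163, 0).

z* = -0.8163.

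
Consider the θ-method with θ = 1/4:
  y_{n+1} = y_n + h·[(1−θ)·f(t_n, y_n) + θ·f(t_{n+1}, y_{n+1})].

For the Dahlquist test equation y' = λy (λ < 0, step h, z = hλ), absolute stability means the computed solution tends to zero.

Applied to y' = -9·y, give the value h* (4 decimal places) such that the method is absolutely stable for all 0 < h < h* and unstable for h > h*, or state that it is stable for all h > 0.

(-4.0000,0); λ=-9 ⇒ h* = (4)/9 = 0.4444.

With y'=λy (z=hλ):
  y_{n+1} = y_n + z·[3/4·y_n + 1/4·y_{n+1}] ⇒ (1 − 1/4z)y_{n+1} = (1 + 3/4z)y_n
  R(z) = (1 + 3/4z)/(1 − 1/4z).

Solve |R(x)|<1 on ℝ⁻.
x=-0.64: |R|=0.4483
R=−1: 1+3/4x = −1+1/4x ⇒ -1/2x=2 ⇒ x=2/(-1/2)=-4.0000
Confirm numerically:
  x=-3.957: |R|=0.98919 <1
  x=-3.322: |R|=0.81480 <1
  x=-2.022: |R|=0.34308 <1
  x=-1.748: |R|=0.21642 <1
  x=-4.267: |R|=1.06459 >1
  x=-4.142: |R|=1.03488 >1
So |R|<1 on (-4.0000, 0).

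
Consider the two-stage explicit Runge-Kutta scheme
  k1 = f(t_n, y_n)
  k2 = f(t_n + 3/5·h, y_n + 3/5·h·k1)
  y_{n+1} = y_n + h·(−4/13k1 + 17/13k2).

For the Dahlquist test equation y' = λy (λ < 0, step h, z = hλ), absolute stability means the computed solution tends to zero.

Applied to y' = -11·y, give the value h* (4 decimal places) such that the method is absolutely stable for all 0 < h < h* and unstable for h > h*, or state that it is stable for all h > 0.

(-1.2745,0); λ=-11 ⇒ h* = (65/51)/11 = 0.1159.

Test eqn y'=λy, z=hλ:
  k1=λy_n ⇒ h·k1=z·y_n;  k2=λ(1+3/5z)y_n ⇒ h·k2=z(1+3/5z)y_n
  y_{n+1}/y_n = 1 − 4/13z + 17/13z(1+3/5z) = 1 + z + 51/65z²
  ⇒ R(z) = 1 + z + 51/65z².

Boundary: |R(x)|=1, x<0.
x=-1.32: |R|=1.0471
R=1: x+51/65x²=0 ⇒ x=−65/51=-1.2745; min R=1−1/(4·51/65)=0.6814>−1
Confirm numerically:
  x=-1.000: |R|=0.78462 <1
  x=-0.976: |R|=0.77141 <1
  x=-0.867: |R|=0.72279 <1
  x=-0.648: |R|=0.68146 <1
  x=-1.698: |R|=1.56421 >1
  x=-1.384: |R|=1.11890 >1
Interval (-1.2745, 0).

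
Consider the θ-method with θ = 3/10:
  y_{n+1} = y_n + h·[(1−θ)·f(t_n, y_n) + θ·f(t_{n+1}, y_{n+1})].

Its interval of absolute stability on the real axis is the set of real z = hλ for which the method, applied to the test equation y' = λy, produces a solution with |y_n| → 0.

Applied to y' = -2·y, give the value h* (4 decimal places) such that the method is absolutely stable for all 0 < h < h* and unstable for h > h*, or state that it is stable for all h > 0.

Set f=λy, z=hλ:
  y_{n+1} = y_n + z·[7/10·y_n + 3/10·y_{n+1}] ⇒ (1 − 3/10z)y_{n+1} = (1 + 7/10z)y_n
  so R(z) = (1 + 7/10z)/(1 − 3/10z).

Boundary: |R(x)|=1, x<0.
x=-1.06: |R|=0.1958
R=−1: 1+7/10x = −1+3/10x ⇒ -2/5x=2 ⇒ x=2/(-2/5)=-5.0000
Confirm numerically:
  x=-4.841: |R|=0.97407 <1
  x=-3.377: |R|=0.67751 <1
  x=-2.354: |R|=0.37967 <1
  x=-2.020: |R|=0.25778 <1
  x=-5.133: |R|=1.02095 >1
  x=-5.064: |R|=1.01016 >1
  x=-5.040: |R|=1.00637 >1
Interval (-5.0000, 0).

(-5.0000,0); λ=-2 ⇒ h* = (5)/2 = 2.5000.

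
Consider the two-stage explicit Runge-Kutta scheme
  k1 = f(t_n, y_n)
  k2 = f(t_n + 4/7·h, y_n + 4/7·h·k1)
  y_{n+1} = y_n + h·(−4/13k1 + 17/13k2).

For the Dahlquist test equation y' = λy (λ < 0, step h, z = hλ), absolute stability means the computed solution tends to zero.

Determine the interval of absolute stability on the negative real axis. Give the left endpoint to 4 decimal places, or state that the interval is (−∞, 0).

Test eqn y'=λy, z=hλ:
  k1=λy_n ⇒ h·k1=z·y_n;  k2=λ(1+4/7z)y_n ⇒ h·k2=z(1+4/7z)y_n
  y_{n+1}/y_n = 1 − 4/13z + 17/13z(1+4/7z) = 1 + z + 68/91z²
  Hence R(z) = 1 + z + 68/91z².

Find x<0 with |R(x)|<1.
x=-0.47: |R|=0.6951
R=1: x+68/91x²=0 ⇒ x=−91/68=-1.3382; min R=1−1/(4·68/91)=0.6654>−1
Confirm numerically:
  x=-1.318: |R|=0.98007 <1
  x=-0.908: |R|=0.70808 <1
  x=-0.650: |R|=0.66571 <1
  x=-1.674: |R|=1.42001 >1
  x=-1.576: |R|=1.28001 >1
Stable set (-1.3382, 0).

z∈(-1.3382,0).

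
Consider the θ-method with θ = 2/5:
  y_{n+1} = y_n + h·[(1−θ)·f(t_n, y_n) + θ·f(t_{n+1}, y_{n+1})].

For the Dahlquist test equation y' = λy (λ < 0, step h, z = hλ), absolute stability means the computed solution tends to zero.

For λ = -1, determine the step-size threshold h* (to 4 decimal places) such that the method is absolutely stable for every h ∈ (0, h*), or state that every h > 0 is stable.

With y'=λy (z=hλ):
  y_{n+1} = y_n + z·[3/5·y_n + 2/5·y_{n+1}] ⇒ (1 − 2/5z)y_{n+1} = (1 + 3/5z)y_n
  so R(z) = (1 + 3/5z)/(1 − 2/5z).

Boundary: |R(x)|=1, x<0.
x=-0.68: |R|=0.4654
R=−1: 1+3/5x = −1+2/5x ⇒ -1/5x=2 ⇒ x=2/(-1/5)=-10.0000
Confirm numerically:
  x=-9.006: |R|=0.95681 <1
  x=-6.789: |R|=0.82716 <1
  x=-4.840: |R|=0.64850 <1
  x=-10.598: |R|=1.02283 >1
  x=-10.535: |R|=1.02052 >1
  x=-10.309: |R|=1.01206 >1
So |R|<1 on (-10.0000, 0).

(-10.0000,0); λ=-1 ⇒ h* = (10)/1 = 10.0000.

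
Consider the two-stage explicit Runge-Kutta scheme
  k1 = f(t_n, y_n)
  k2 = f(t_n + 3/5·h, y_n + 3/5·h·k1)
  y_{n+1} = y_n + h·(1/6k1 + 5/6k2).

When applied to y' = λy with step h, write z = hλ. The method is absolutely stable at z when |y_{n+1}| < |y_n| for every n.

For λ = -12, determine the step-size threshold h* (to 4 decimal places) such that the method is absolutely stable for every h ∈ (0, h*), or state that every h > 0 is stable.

(-2.0000,0); λ=-12 ⇒ h* = (2)/12 = 0.1667.

On y'=λy, z=hλ:
  k1=λy_n ⇒ h·k1=z·y_n;  k2=λ(1+3/5z)y_n ⇒ h·k2=z(1+3/5z)y_n
  y_{n+1}/y_n = 1 + 1/6z + 5/6z(1+3/5z) = 1 + z + 1/2z²
  so R(z) = 1 + z + 1/2z².

Need |R(x)|<1, x<0.
x=-0.82: |R|=0.5162
R=1: x+1/2x²=0 ⇒ x=−2=-2.0000; min R=1−1/(4·1/2)=0.5000>−1
Confirm numerically:
  x=-1.845: |R|=0.85701 <1
  x=-1.822: |R|=0.83784 <1
  x=-1.661: |R|=0.71846 <1
  x=-1.357: |R|=0.56372 <1
  x=-2.369: |R|=1.43708 >1
  x=-2.230: |R|=1.25645 >1
  x=-2.166: |R|=1.17978 >1
Interval (-2.0000, 0).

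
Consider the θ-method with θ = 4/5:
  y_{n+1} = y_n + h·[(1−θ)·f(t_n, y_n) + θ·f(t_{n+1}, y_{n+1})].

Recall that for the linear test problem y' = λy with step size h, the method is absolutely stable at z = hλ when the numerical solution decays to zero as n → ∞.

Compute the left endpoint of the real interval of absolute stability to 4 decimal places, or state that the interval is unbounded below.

Test eqn y'=λy, z=hλ:
  y_{n+1} = y_n + z·[1/5·y_n + 4/5·y_{n+1}] ⇒ (1 − 4/5z)y_{n+1} = (1 + 1/5z)y_n
  R(z) = (1 + 1/5z)/(1 − 4/5z).

Boundary: |R(x)|=1, x<0.
x=-0.84: |R|=0.4976
x=-2: |R|=0.2308
x=-10: |R|=0.1111
x=-100: |R|=0.2346
θ=4/5≥1/2 ⇒ |1+1/5x|<|1−4/5x| ∀x<0 ⇒ interval (−∞,0).

(−∞, 0) — no finite endpoint.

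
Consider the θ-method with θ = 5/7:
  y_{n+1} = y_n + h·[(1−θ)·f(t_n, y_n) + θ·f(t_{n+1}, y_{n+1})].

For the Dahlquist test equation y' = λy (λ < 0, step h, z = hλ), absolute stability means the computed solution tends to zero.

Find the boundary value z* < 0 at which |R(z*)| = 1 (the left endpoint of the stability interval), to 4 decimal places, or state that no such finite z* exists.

Set f=λy, z=hλ:
  y_{n+1} = y_n + z·[2/7·y_n + 5/7·y_{n+1}] ⇒ (1 − 5/7z)y_{n+1} = (1 + 2/7z)y_n
  ⇒ R(z) = (1 + 2/7z)/(1 − 5/7z).

Need |R(x)|<1, x<0.
x=-1.41: |R|=0.2975
x=-2: |R|=0.1765
x=-10: |R|=0.2281
x=-100: |R|=0.3807
θ=5/7≥1/2 ⇒ |1+2/7x|<|1−5/7x| ∀x<0 ⇒ unbounded interval.

(−∞, 0) — no finite endpoint.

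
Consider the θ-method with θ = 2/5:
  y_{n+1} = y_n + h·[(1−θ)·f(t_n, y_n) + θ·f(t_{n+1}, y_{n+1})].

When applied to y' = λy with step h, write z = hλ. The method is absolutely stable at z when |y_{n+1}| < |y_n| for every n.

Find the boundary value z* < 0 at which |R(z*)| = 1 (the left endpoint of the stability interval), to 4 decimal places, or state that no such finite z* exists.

left endpoint -10.0000.

With y'=λy (z=hλ):
  y_{n+1} = y_n + z·[3/5·y_n + 2/5·y_{n+1}] ⇒ (1 − 2/5z)y_{n+1} = (1 + 3/5z)y_n
  R(z) = (1 + 3/5z)/(1 − 2/5z).

Need |R(x)|<1, x<0.
x=-1.71: |R|=0.0154
R=−1: 1+3/5x = −1+2/5x ⇒ -1/5x=2 ⇒ x=2/(-1/5)=-10.0000
Confirm numerically:
  x=-7.890: |R|=0.89846 <1
  x=-6.924: |R|=0.83680 <1
  x=-4.024: |R|=0.54200 <1
  x=-10.240: |R|=1.00942 >1
  x=-10.155: |R|=1.00612 >1
  x=-10.055: |R|=1.00219 >1
Stable set (-10.0000, 0).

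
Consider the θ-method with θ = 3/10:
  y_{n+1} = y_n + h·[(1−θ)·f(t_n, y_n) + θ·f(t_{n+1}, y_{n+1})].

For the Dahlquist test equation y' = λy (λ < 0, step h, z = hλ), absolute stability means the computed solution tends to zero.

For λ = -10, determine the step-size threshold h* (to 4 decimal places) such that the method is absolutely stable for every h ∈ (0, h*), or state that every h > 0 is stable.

(-5.0000,0); λ=-10 ⇒ h* = (5)/10 = 0.5000.

Test eqn y'=λy, z=hλ:
  y_{n+1} = y_n + z·[7/10·y_n + 3/10·y_{n+1}] ⇒ (1 − 3/10z)y_{n+1} = (1 + 7/10z)y_n
  Hence R(z) = (1 + 7/10z)/(1 − 3/10z).

Find x<0 with |R(x)|<1.
x=-0.55: |R|=0.5279
R=−1: 1+7/10x = −1+3/10x ⇒ -2/5x=2 ⇒ x=2/(-2/5)=-5.0000
Confirm numerically:
  x=-3.626: |R|=0.73676 <1
  x=-3.035: |R|=0.58859 <1
  x=-2.643: |R|=0.47415 <1
  x=-5.450: |R|=1.06831 >1
  x=-5.437: |R|=1.06644 >1
  x=-5.286: |R|=1.04424 >1
Stable set (-5.0000, 0).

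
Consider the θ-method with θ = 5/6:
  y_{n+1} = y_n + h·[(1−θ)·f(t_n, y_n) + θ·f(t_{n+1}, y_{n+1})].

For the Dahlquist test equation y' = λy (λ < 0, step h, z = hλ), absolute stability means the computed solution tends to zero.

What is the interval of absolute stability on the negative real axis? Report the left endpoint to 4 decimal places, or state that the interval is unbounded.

With y'=λy (z=hλ):
  y_{n+1} = y_n + z·[1/6·y_n + 5/6·y_{n+1}] ⇒ (1 − 5/6z)y_{n+1} = (1 + 1/6z)y_n
  R(z) = (1 + 1/6z)/(1 − 5/6z).

Need |R(x)|<1, x<0.
x=-1.45: |R|=0.3434
x=-2: |R|=0.2500
x=-10: |R|=0.0714
x=-100: |R|=0.1858
θ=5/6≥1/2 ⇒ |1+1/6x|<|1−5/6x| ∀x<0 ⇒ unbounded interval.

unbounded; (−∞, 0).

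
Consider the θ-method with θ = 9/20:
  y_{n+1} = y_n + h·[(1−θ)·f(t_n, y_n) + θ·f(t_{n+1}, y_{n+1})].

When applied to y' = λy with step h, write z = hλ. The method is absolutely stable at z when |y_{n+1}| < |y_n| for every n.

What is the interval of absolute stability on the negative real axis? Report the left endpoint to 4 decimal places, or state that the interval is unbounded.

On y'=λy, z=hλ:
  y_{n+1} = y_n + z·[11/20·y_n + 9/20·y_{n+1}] ⇒ (1 − 9/20z)y_{n+1} = (1 + 11/20z)y_n
  Hence R(z) = (1 + 11/20z)/(1 − 9/20z).

Need |R(x)|<1, x<0.
x=-1: |R|=0.3103
R=−1: 1+11/20x = −1+9/20x ⇒ -1/10x=2 ⇒ x=2/(-1/10)=-20.0000
Confirm numerically:
  x=-19.958: |R|=0.99958 <1
  x=-19.788: |R|=0.99786 <1
  x=-15.886: |R|=0.94951 <1
  x=-13.139: |R|=0.90075 <1
  x=-20.585: |R|=1.00570 >1
  x=-20.135: |R|=1.00134 >1
Interval (-20.0000, 0).

(-20.0000, 0).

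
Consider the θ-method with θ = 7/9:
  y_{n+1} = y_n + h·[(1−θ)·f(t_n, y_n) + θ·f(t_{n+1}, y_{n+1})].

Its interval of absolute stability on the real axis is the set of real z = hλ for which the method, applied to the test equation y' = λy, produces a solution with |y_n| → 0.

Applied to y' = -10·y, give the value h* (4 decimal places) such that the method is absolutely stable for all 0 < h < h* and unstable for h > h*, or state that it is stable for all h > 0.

interval (−∞, 0). Any h>0 works for λ=-10.

Test eqn y'=λy, z=hλ:
  y_{n+1} = y_n + z·[2/9·y_n + 7/9·y_{n+1}] ⇒ (1 − 7/9z)y_{n+1} = (1 + 2/9z)y_n
  R(z) = (1 + 2/9z)/(1 − 7/9z).

Boundary: |R(x)|=1, x<0.
x=-1.75: |R|=0.2588
x=-2: |R|=0.2174
x=-10: |R|=0.1392
x=-100: |R|=0.2694
θ=7/9≥1/2 ⇒ |1+2/9x|<|1−7/9x| ∀x<0 ⇒ stable on all of ℝ⁻.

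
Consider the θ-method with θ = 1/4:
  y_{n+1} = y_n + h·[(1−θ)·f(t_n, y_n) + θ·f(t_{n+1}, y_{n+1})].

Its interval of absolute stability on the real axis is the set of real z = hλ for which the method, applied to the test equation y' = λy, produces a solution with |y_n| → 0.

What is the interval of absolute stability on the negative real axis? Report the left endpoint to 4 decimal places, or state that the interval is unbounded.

With y'=λy (z=hλ):
  y_{n+1} = y_n + z·[3/4·y_n + 1/4·y_{n+1}] ⇒ (1 − 1/4z)y_{n+1} = (1 + 3/4z)y_n
  Hence R(z) = (1 + 3/4z)/(1 − 1/4z).

Boundary: |R(x)|=1, x<0.
x=-1.64: |R|=0.1631
R=−1: 1+3/4x = −1+1/4x ⇒ -1/2x=2 ⇒ x=2/(-1/2)=-4.0000
Confirm numerically:
  x=-3.676: |R|=0.91558 <1
  x=-3.450: |R|=0.85235 <1
  x=-1.850: |R|=0.26496 <1
  x=-1.820: |R|=0.25086 <1
  x=-4.486: |R|=1.11454 >1
  x=-4.094: |R|=1.02323 >1
So |R|<1 on (-4.0000, 0).

z∈(-4.0000,0).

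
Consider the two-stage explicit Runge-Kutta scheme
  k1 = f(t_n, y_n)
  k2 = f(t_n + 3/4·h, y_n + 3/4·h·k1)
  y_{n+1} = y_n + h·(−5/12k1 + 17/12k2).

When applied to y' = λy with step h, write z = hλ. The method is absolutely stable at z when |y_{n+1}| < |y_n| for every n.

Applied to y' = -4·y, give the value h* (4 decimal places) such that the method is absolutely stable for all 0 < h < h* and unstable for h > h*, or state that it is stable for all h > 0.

On y'=λy, z=hλ:
  k1=λy_n ⇒ h·k1=z·y_n;  k2=λ(1+3/4z)y_n ⇒ h·k2=z(1+3/4z)y_n
  y_{n+1}/y_n = 1 − 5/12z + 17/12z(1+3/4z) = 1 + z + 17/16z²
  so R(z) = 1 + z + 17/16z².

Solve |R(x)|<1 on ℝ⁻.
x=-0.55: |R|=0.7714
R=1: x+17/16x²=0 ⇒ x=−16/17=-0.9412; min R=1−1/(4·17/16)=0.7647>−1
Confirm numerically:
  x=-0.864: |R|=0.92915 <1
  x=-0.659: |R|=0.80242 <1
  x=-0.449: |R|=0.76520 <1
  x=-1.513: |R|=1.91924 >1
  x=-1.399: |R|=1.68053 >1
  x=-1.112: |R|=1.20183 >1
So |R|<1 on (-0.9412, 0).

(-0.9412,0); λ=-4 ⇒ h* = (16/17)/4 = 0.2353.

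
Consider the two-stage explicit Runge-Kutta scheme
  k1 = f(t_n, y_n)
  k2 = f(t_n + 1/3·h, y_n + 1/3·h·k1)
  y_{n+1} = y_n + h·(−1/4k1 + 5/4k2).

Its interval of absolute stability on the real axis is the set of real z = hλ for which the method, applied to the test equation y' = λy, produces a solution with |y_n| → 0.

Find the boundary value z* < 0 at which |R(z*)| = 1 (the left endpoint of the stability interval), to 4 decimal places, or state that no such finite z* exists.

left endpoint -2.4000.

Set f=λy, z=hλ:
  k1=λy_n ⇒ h·k1=z·y_n;  k2=λ(1+1/3z)y_n ⇒ h·k2=z(1+1/3z)y_n
  y_{n+1}/y_n = 1 − 1/4z + 5/4z(1+1/3z) = 1 + z + 5/12z²
  R(z) = 1 + z + 5/12z².

Find x<0 with |R(x)|<1.
x=-1.75: |R|=0.5260
R=1: x+5/12x²=0 ⇒ x=−12/5=-2.4000; min R=1−1/(4·5/12)=0.4000>−1
Confirm numerically:
  x=-2.051: |R|=0.70175 <1
  x=-1.485: |R|=0.43384 <1
  x=-1.476: |R|=0.43174 <1
  x=-2.907: |R|=1.61410 >1
  x=-2.678: |R|=1.31020 >1
  x=-2.491: |R|=1.09445 >1
Stable set (-2.4000, 0).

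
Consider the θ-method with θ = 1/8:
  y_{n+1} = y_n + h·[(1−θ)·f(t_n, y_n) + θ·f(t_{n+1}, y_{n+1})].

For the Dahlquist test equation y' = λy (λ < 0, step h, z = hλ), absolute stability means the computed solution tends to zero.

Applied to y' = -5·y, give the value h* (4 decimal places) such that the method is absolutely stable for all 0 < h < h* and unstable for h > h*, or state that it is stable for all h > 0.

(-2.6667,0); λ=-5 ⇒ h* = (8/3)/5 = 0.5333.

With y'=λy (z=hλ):
  y_{n+1} = y_n + z·[7/8·y_n + 1/8·y_{n+1}] ⇒ (1 − 1/8z)y_{n+1} = (1 + 7/8z)y_n
  so R(z) = (1 + 7/8z)/(1 − 1/8z).

Boundary: |R(x)|=1, x<0.
x=-1.73: |R|=0.4224
R=−1: 1+7/8x = −1+1/8x ⇒ -3/4x=2 ⇒ x=2/(-3/4)=-2.6667
Confirm numerically:
  x=-2.239: |R|=0.74939 <1
  x=-1.845: |R|=0.49924 <1
  x=-1.268: |R|=0.09452 <1
  x=-1.104: |R|=0.02988 <1
  x=-3.075: |R|=1.22122 >1
  x=-3.020: |R|=1.19238 >1
  x=-2.713: |R|=1.02595 >1
So |R|<1 on (-2.6667, 0).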